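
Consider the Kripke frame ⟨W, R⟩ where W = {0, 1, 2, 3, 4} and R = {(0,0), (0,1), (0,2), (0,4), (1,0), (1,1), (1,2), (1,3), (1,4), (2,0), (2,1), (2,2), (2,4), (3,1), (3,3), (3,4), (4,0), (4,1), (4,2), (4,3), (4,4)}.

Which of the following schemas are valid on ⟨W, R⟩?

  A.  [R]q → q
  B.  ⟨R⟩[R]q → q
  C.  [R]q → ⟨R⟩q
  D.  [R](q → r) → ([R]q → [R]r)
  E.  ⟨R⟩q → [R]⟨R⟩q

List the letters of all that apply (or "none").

R is reflexive: each world relates to itself.
R is symmetric: every R-edge is matched by its reverse.
R is not euclidean: 1 R 0 and 1 R 3 but not 0 R 3.
R is serial: every world has an R-successor.
(A) [R]q → q is axiom T, which corresponds to reflexivity. R is reflexive — valid.
(B) the dual of axiom B: valid iff R is symmetric. R is symmetric — valid.
(C) [R]q → ⟨R⟩q is axiom D; it is valid on a frame exactly when R is serial. R is serial, so valid.
(D) [R](q → r) → ([R]q → [R]r) is the K axiom; it holds on all frames — valid.
(E) axiom 5: valid iff R is euclidean. R is not euclidean — not valid.

A, B, C, D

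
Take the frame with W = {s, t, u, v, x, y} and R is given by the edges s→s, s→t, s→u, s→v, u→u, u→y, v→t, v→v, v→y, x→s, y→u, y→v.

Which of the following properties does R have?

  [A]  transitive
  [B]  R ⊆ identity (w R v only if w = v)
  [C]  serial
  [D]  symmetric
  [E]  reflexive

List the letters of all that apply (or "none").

none

(A) not transitive: s R u and u R y but not s R y.
(B) not ⊆ identity: s R t with s ≠ t.
(C) not serial: t has no R-successor.
(D) not symmetric: s R t but not t R s.
(E) not reflexive: not t R t.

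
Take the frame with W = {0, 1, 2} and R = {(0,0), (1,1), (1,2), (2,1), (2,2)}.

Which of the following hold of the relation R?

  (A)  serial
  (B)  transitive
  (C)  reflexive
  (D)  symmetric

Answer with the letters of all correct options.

(A) serial: every world has an R-successor.
(B) transitive: R is closed under composition.
(C) reflexive: each world relates to itself.
(D) symmetric: every R-edge is matched by its reverse.

A, B, C, D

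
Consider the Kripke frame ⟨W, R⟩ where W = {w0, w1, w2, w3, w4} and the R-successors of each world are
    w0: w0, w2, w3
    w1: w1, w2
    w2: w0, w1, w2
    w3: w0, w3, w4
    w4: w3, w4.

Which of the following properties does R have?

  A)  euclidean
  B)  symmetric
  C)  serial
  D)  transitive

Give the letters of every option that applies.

B, C

(A) not euclidean: w0 R w2 and w0 R w3 but not w2 R w3.
(B) symmetric: every R-edge is matched by its reverse.
(C) serial: every world has an R-successor.
(D) not transitive: w0 R w2 and w2 R w1 but not w0 R w1.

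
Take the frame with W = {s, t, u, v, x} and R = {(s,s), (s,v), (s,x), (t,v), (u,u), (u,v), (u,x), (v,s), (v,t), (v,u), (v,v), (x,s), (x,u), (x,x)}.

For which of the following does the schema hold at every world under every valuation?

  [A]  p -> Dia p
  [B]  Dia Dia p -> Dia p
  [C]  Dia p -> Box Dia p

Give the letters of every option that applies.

none

R is not reflexive: not t R t.
R is not transitive: s R v and v R t but not s R t.
R is not euclidean: s R v and s R x but not v R x.
(A) p -> Dia p is the dual of axiom T; it is valid on a frame exactly when R is reflexive. R is not reflexive, so not valid.
(B) Dia Dia p -> Dia p is the dual of axiom 4, which corresponds to transitivity. R is not transitive — not valid.
(C) Dia p -> Box Dia p (axiom 5) characterises the euclidean frames. R is not euclidean — not valid.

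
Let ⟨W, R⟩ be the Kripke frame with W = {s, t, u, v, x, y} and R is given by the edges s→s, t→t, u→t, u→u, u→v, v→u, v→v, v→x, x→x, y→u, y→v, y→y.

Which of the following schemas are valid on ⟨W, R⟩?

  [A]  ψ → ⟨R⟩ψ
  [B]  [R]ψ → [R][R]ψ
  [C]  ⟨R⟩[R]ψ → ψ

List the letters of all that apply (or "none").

R is reflexive: each world relates to itself.
R is not symmetric: u R t but not t R u.
R is not transitive: u R v and v R x but not u R x.
(A) ψ → ⟨R⟩ψ (the dual of axiom T) characterises the reflexive frames. R is reflexive — valid.
(B) [R]ψ → [R][R]ψ is axiom 4, which corresponds to transitivity. R is not transitive — not valid.
(C) ⟨R⟩[R]ψ → ψ is the dual of axiom B, which corresponds to symmetry. R is not symmetric — not valid.

A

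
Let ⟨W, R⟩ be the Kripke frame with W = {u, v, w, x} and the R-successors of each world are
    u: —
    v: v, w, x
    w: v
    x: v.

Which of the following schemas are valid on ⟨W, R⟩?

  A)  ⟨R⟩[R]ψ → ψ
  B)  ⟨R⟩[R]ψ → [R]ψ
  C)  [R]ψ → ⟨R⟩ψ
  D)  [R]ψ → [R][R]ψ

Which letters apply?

R is symmetric: every R-edge is matched by its reverse.
R is not transitive: w R v and v R w but not w R w.
R is not euclidean: v R w and v R x but not w R x.
R is not serial: u has no R-successor.
(A) the dual of axiom B: valid iff R is symmetric. R is symmetric — valid.
(B) ⟨R⟩[R]ψ → [R]ψ is the dual of axiom 5, which corresponds to the euclidean property. R is not euclidean — not valid.
(C) [R]ψ → ⟨R⟩ψ is axiom D, which corresponds to seriality. R is not serial — not valid.
(D) [R]ψ → [R][R]ψ (axiom 4) characterises the transitive frames. R is not transitive — not valid.

A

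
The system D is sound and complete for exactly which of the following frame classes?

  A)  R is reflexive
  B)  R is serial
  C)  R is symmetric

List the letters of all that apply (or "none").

(A) this class determines T (= KT), not D.
(B) D is sound and complete for exactly this class.
(C) this class determines KB, not D.

B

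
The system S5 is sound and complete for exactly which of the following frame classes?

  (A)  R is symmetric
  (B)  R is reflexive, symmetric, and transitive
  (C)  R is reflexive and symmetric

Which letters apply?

B

(A) this class determines KB, not S5.
(B) S5 is sound and complete for exactly this class.
(C) this class determines B (= KTB), not S5.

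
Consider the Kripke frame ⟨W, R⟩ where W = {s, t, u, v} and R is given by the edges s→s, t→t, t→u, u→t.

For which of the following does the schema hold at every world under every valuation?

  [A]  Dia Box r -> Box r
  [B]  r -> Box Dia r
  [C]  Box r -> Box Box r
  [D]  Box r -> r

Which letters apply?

R is not reflexive: not u R u.
R is symmetric: every R-edge is matched by its reverse.
R is not transitive: u R t and t R u but not u R u.
R is not euclidean: t R u and t R u but not u R u.
(A) the dual of axiom 5: valid iff R is euclidean. R is not euclidean — not valid.
(B) r -> Box Dia r is axiom B, which corresponds to symmetry. R is symmetric — valid.
(C) Box r -> Box Box r (axiom 4) characterises the transitive frames. R is not transitive — not valid.
(D) axiom T: valid iff R is reflexive. R is not reflexive — not valid.

B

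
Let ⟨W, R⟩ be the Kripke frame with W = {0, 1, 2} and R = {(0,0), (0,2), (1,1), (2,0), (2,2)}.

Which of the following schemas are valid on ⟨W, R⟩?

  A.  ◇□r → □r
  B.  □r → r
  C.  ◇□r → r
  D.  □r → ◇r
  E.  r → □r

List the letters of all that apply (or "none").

R is reflexive: each world relates to itself.
R is symmetric: every R-edge is matched by its reverse.
R is euclidean: any two R-successors of the same world are R-related.
R is serial: every world has an R-successor.
R is not a subset of the identity: 0 R 2 with 0 ≠ 2.
(A) ◇□r → □r is the dual of axiom 5; it is valid on a frame exactly when R is euclidean. R is euclidean, so valid.
(B) □r → r (axiom T) characterises the reflexive frames. R is reflexive — valid.
(C) ◇□r → r is the dual of axiom B, which corresponds to symmetry. R is symmetric — valid.
(D) □r → ◇r (axiom D) characterises the serial frames. R is serial — valid.
(E) r → □r is equivalent to ◇p→p; it holds exactly when R ⊆ identity. Here R ⊄ identity — not valid.

A, B, C, D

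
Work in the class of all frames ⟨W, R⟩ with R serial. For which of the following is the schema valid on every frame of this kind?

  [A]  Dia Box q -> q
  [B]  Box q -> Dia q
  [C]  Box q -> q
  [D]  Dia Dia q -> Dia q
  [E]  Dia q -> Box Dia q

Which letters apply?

(A) Dia Box q -> q is the dual of axiom B, which corresponds to symmetry. Such an R need not be symmetric — not valid.
(B) Box q -> Dia q is axiom D; it is valid on a frame exactly when R is serial. Every such R is serial, so valid.
(C) Box q -> q is axiom T, which corresponds to reflexivity. Such an R need not be reflexive — not valid.
(D) Dia Dia q -> Dia q is the dual of axiom 4, which corresponds to transitivity. Such an R need not be transitive — not valid.
(E) axiom 5: valid iff R is euclidean. Such an R need not be euclidean — not valid.

B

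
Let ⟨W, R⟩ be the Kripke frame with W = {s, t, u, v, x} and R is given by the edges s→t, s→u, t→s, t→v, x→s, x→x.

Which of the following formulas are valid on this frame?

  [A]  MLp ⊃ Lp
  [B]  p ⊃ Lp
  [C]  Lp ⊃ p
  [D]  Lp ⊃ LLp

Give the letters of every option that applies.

none

R is not reflexive: not s R s.
R is not transitive: s R t and t R s but not s R s.
R is not euclidean: s R t and s R u but not t R u.
R is not a subset of the identity: s R t with s ≠ t.
(A) MLp ⊃ Lp (the dual of axiom 5) characterises the euclidean frames. R is not euclidean — not valid.
(B) p ⊃ Lp is equivalent to ◇p→p; it holds exactly when R ⊆ identity. Here R ⊄ identity — not valid.
(C) axiom T: valid iff R is reflexive. R is not reflexive — not valid.
(D) Lp ⊃ LLp (axiom 4) characterises the transitive frames. R is not transitive — not valid.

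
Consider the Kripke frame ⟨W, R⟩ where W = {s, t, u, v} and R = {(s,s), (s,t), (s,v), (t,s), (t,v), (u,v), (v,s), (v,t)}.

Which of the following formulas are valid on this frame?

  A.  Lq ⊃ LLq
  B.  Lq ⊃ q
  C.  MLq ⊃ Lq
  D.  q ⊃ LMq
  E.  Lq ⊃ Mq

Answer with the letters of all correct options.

E

R is not reflexive: not t R t.
R is not symmetric: u R v but not v R u.
R is not transitive: t R s and s R t but not t R t.
R is not euclidean: s R t and s R t but not t R t.
R is serial: every world has an R-successor.
(A) Lq ⊃ LLq is axiom 4; it is valid on a frame exactly when R is transitive. R is not transitive, so not valid.
(B) Lq ⊃ q is axiom T; it is valid on a frame exactly when R is reflexive. R is not reflexive, so not valid.
(C) MLq ⊃ Lq is the dual of axiom 5, which corresponds to the euclidean property. R is not euclidean — not valid.
(D) axiom B: valid iff R is symmetric. R is not symmetric — not valid.
(E) Lq ⊃ Mq is axiom D; it is valid on a frame exactly when R is serial. R is serial, so valid.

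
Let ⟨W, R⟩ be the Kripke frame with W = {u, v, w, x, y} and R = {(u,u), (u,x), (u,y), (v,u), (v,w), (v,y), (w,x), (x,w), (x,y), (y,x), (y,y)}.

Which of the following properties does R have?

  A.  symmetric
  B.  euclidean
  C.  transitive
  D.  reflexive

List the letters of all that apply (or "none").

none

(A) not symmetric: u R x but not x R u.
(B) not euclidean: u R x and u R u but not x R u.
(C) not transitive: u R x and x R w but not u R w.
(D) not reflexive: not v R v.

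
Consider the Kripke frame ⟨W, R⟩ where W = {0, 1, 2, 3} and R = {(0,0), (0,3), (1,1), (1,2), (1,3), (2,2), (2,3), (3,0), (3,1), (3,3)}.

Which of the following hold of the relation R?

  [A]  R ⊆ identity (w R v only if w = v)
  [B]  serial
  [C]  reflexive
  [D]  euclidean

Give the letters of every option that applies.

B, C

(A) not ⊆ identity: 0 R 3 with 0 ≠ 3.
(B) serial: every world has an R-successor.
(C) reflexive: each world relates to itself.
(D) not euclidean: 1 R 2 and 1 R 1 but not 2 R 1.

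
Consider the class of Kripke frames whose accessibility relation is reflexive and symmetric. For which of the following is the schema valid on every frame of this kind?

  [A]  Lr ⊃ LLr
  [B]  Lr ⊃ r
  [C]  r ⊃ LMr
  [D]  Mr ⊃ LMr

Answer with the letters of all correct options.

Reflexive relations are serial.
(A) axiom 4: valid iff R is transitive. Such an R need not be transitive — not valid.
(B) Lr ⊃ r (axiom T) characterises the reflexive frames. Every such R is reflexive — valid.
(C) r ⊃ LMr (axiom B) characterises the symmetric frames. Every such R is symmetric — valid.
(D) axiom 5: valid iff R is euclidean. Such an R need not be euclidean — not valid.

B, C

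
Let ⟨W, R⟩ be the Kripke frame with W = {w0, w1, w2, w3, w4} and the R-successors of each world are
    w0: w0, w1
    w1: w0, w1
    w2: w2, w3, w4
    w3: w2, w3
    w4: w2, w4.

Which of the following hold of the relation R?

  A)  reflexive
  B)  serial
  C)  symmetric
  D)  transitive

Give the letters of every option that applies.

(A) reflexive: each world relates to itself.
(B) serial: every world has an R-successor.
(C) symmetric: every R-edge is matched by its reverse.
(D) not transitive: w3 R w2 and w2 R w4 but not w3 R w4.

A, B, C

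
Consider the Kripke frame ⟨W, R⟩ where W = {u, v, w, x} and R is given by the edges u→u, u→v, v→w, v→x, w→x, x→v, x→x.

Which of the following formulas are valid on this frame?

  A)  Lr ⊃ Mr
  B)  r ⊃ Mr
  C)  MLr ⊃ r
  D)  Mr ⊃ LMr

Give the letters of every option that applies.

A

R is not reflexive: not v R v.
R is not symmetric: u R v but not v R u.
R is not euclidean: u R v and u R u but not v R u.
R is serial: every world has an R-successor.
(A) Lr ⊃ Mr (axiom D) characterises the serial frames. R is serial — valid.
(B) r ⊃ Mr is the dual of axiom T; it is valid on a frame exactly when R is reflexive. R is not reflexive, so not valid.
(C) the dual of axiom B: valid iff R is symmetric. R is not symmetric — not valid.
(D) Mr ⊃ LMr is axiom 5, which corresponds to the euclidean property. R is not euclidean — not valid.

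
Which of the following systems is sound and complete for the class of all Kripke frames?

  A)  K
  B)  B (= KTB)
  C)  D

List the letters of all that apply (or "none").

(A) K is determined by exactly this class.
(B) B (= KTB) is determined by the class of reflexive and symmetric frames.
(C) D is determined by the class of serial frames.

A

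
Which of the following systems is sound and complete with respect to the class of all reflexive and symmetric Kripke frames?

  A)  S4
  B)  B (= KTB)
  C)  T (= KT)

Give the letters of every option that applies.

(A) S4 is determined by the class of reflexive and transitive frames.
(B) B (= KTB) is determined by exactly this class.
(C) T (= KT) is determined by the class of reflexive frames.

B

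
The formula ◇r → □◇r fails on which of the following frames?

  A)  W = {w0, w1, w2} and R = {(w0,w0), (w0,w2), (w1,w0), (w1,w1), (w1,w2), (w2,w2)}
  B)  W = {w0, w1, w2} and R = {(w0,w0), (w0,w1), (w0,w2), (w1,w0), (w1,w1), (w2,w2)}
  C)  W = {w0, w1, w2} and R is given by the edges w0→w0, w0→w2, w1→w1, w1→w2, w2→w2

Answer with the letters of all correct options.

The schema ◇r → □◇r is axiom 5; it is valid on a frame iff R is euclidean.
(A) R is not euclidean (w0 R w2 and w0 R w0 but not w2 R w0), so the schema fails here.
(B) R is not euclidean (w0 R w1 and w0 R w2 but not w1 R w2), so the schema fails here.
(C) R is not euclidean (w0 R w2 and w0 R w0 but not w2 R w0), so the schema fails here.

A, B, C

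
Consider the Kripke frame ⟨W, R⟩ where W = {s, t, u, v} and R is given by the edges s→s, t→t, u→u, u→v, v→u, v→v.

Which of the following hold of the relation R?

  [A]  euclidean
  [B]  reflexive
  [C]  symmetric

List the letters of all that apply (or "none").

(A) euclidean: any two R-successors of the same world are R-related.
(B) reflexive: each world relates to itself.
(C) symmetric: every R-edge is matched by its reverse.

A, B, C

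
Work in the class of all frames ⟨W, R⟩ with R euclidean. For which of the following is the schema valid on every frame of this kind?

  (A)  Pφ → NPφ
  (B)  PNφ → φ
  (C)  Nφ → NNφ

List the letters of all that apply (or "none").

(A) Pφ → NPφ is axiom 5, which corresponds to the euclidean property. Every such R is euclidean — valid.
(B) PNφ → φ is the dual of axiom B, which corresponds to symmetry. Such an R need not be symmetric — not valid.
(C) Nφ → NNφ is axiom 4; it is valid on a frame exactly when R is transitive. Such an R need not be transitive, so not valid.

A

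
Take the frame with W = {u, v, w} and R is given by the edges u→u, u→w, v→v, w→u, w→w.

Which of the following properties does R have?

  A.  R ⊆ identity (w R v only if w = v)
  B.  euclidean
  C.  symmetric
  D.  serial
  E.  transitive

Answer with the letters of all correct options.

B, C, D, E

(A) not ⊆ identity: u R w with u ≠ w.
(B) euclidean: any two R-successors of the same world are R-related.
(C) symmetric: every R-edge is matched by its reverse.
(D) serial: every world has an R-successor.
(E) transitive: R is closed under composition.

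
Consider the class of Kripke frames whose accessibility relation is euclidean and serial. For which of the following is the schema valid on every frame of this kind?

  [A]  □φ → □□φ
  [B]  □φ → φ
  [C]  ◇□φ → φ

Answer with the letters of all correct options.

(A) □φ → □□φ is axiom 4; it is valid on a frame exactly when R is transitive. Such an R need not be transitive, so not valid.
(B) □φ → φ (axiom T) characterises the reflexive frames. Such an R need not be reflexive — not valid.
(C) ◇□φ → φ is the dual of axiom B; it is valid on a frame exactly when R is symmetric. Such an R need not be symmetric, so not valid.

none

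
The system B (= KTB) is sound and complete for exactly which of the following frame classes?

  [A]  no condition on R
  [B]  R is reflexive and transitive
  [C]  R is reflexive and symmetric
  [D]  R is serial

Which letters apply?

(A) this class determines K, not B (= KTB).
(B) this class determines S4, not B (= KTB).
(C) B (= KTB) is sound and complete for exactly this class.
(D) this class determines D, not B (= KTB).

C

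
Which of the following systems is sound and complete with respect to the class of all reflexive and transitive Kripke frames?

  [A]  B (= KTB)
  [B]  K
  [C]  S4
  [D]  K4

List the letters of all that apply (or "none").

C

(A) B (= KTB) is determined by the class of reflexive and symmetric frames.
(B) K is determined by the class of arbitrary frames.
(C) S4 is determined by exactly this class.
(D) K4 is determined by the class of transitive frames.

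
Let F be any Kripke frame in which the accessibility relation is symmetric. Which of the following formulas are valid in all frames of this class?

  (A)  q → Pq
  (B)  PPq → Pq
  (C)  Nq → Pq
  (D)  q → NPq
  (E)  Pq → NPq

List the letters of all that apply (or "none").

D

(A) q → Pq is the dual of axiom T; it is valid on a frame exactly when R is reflexive. Such an R need not be reflexive, so not valid.
(B) PPq → Pq is the dual of axiom 4; it is valid on a frame exactly when R is transitive. Such an R need not be transitive, so not valid.
(C) axiom D: valid iff R is serial. Such an R need not be serial — not valid.
(D) axiom B: valid iff R is symmetric. Every such R is symmetric — valid.
(E) Pq → NPq (axiom 5) characterises the euclidean frames. Such an R need not be euclidean — not valid.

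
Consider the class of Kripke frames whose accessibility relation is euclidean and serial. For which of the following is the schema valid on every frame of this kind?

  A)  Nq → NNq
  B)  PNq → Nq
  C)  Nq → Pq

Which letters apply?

(A) axiom 4: valid iff R is transitive. Such an R need not be transitive — not valid.
(B) PNq → Nq (the dual of axiom 5) characterises the euclidean frames. Every such R is euclidean — valid.
(C) Nq → Pq is axiom D, which corresponds to seriality. Every such R is serial — valid.

B, C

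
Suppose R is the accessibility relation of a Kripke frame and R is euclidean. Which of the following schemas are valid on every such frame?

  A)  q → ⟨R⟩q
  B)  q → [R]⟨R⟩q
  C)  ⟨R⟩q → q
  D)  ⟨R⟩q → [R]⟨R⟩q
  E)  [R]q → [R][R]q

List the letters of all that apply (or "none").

D

(A) the dual of axiom T: valid iff R is reflexive. Such an R need not be reflexive — not valid.
(B) axiom B: valid iff R is symmetric. Such an R need not be symmetric — not valid.
(C) ⟨R⟩q → q (the converse of T) corresponds to R being a subset of the identity. Such an R need not be a subset of the identity, so not valid.
(D) ⟨R⟩q → [R]⟨R⟩q is axiom 5, which corresponds to the euclidean property. Every such R is euclidean — valid.
(E) [R]q → [R][R]q is axiom 4; it is valid on a frame exactly when R is transitive. Such an R need not be transitive, so not valid.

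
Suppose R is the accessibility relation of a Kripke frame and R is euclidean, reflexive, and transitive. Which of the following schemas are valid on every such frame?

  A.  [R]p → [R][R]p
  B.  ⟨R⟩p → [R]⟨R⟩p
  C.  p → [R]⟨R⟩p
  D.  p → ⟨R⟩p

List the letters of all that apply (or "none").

A, B, C, D

A relation that is euclidean, reflexive, and transitive is also serial and symmetric.
(A) [R]p → [R][R]p (axiom 4) characterises the transitive frames. Every such R is transitive — valid.
(B) ⟨R⟩p → [R]⟨R⟩p (axiom 5) characterises the euclidean frames. Every such R is euclidean — valid.
(C) p → [R]⟨R⟩p is axiom B; it is valid on a frame exactly when R is symmetric. Every such R is symmetric, so valid.
(D) the dual of axiom T: valid iff R is reflexive. Every such R is reflexive — valid.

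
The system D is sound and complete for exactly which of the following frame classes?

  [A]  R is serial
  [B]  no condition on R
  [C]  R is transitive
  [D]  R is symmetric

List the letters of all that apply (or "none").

(A) D is sound and complete for exactly this class.
(B) this class determines K, not D.
(C) this class determines K4, not D.
(D) this class determines KB, not D.

A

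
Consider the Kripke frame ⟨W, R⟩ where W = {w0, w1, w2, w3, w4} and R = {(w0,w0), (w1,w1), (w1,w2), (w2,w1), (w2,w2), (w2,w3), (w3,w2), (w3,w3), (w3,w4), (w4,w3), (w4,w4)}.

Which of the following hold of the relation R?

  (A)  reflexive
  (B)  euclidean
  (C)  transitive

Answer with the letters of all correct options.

A

(A) reflexive: each world relates to itself.
(B) not euclidean: w2 R w1 and w2 R w3 but not w1 R w3.
(C) not transitive: w1 R w2 and w2 R w3 but not w1 R w3.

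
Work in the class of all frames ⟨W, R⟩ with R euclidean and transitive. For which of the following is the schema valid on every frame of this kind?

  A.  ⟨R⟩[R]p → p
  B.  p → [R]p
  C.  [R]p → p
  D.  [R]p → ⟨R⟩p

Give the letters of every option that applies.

(A) ⟨R⟩[R]p → p (the dual of axiom B) characterises the symmetric frames. Such an R need not be symmetric — not valid.
(B) p → [R]p is equivalent to ◇p→p; it holds exactly when R ⊆ identity. Such an R need not be a subset of the identity — not valid.
(C) [R]p → p is axiom T, which corresponds to reflexivity. Such an R need not be reflexive — not valid.
(D) axiom D: valid iff R is serial. Such an R need not be serial — not valid.

none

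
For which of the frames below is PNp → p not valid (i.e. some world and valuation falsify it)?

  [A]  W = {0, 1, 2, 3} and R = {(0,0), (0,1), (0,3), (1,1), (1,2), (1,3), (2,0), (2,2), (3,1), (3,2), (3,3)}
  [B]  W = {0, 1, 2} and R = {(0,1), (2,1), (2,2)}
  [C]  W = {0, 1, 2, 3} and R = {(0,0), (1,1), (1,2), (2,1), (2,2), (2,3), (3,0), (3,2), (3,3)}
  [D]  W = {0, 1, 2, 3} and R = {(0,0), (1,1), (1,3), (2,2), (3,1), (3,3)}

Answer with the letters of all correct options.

The schema PNp → p is the dual of axiom B; it is valid on a frame iff R is symmetric.
(A) R is not symmetric (0 R 1 but not 1 R 0), so the schema fails here.
(B) R is not symmetric (0 R 1 but not 1 R 0), so the schema fails here.
(C) R is not symmetric (3 R 0 but not 0 R 3), so the schema fails here.
(D) R is symmetric (every R-edge is matched by its reverse), so the schema is valid here.

A, B, C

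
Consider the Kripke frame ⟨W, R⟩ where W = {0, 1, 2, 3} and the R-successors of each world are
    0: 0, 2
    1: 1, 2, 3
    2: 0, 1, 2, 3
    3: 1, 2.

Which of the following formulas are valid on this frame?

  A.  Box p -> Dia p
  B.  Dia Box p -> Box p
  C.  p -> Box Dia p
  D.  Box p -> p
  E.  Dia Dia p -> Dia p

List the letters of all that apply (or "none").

R is not reflexive: not 3 R 3.
R is symmetric: every R-edge is matched by its reverse.
R is not transitive: 0 R 2 and 2 R 1 but not 0 R 1.
R is not euclidean: 2 R 0 and 2 R 1 but not 0 R 1.
R is serial: every world has an R-successor.
(A) axiom D: valid iff R is serial. R is serial — valid.
(B) Dia Box p -> Box p is the dual of axiom 5, which corresponds to the euclidean property. R is not euclidean — not valid.
(C) p -> Box Dia p is axiom B; it is valid on a frame exactly when R is symmetric. R is symmetric, so valid.
(D) Box p -> p (axiom T) characterises the reflexive frames. R is not reflexive — not valid.
(E) Dia Dia p -> Dia p (the dual of axiom 4) characterises the transitive frames. R is not transitive — not valid.

A, C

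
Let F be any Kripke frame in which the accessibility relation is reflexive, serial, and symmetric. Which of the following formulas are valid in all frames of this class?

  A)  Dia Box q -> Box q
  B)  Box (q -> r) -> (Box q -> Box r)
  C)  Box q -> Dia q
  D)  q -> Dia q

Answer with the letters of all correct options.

B, C, D

(A) Dia Box q -> Box q is the dual of axiom 5, which corresponds to the euclidean property. Such an R need not be euclidean — not valid.
(B) Box (q -> r) -> (Box q -> Box r) is the K axiom; it holds on all frames — valid.
(C) Box q -> Dia q is axiom D, which corresponds to seriality. Every such R is serial — valid.
(D) q -> Dia q is the dual of axiom T, which corresponds to reflexivity. Every such R is reflexive — valid.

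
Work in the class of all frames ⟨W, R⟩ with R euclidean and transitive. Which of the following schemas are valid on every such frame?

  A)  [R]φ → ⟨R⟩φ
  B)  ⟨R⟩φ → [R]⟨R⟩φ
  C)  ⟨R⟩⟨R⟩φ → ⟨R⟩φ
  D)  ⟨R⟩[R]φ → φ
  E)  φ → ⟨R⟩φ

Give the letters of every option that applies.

(A) [R]φ → ⟨R⟩φ is axiom D; it is valid on a frame exactly when R is serial. Such an R need not be serial, so not valid.
(B) ⟨R⟩φ → [R]⟨R⟩φ (axiom 5) characterises the euclidean frames. Every such R is euclidean — valid.
(C) ⟨R⟩⟨R⟩φ → ⟨R⟩φ is the dual of axiom 4, which corresponds to transitivity. Every such R is transitive — valid.
(D) ⟨R⟩[R]φ → φ is the dual of axiom B, which corresponds to symmetry. Such an R need not be symmetric — not valid.
(E) φ → ⟨R⟩φ is the dual of axiom T, which corresponds to reflexivity. Such an R need not be reflexive — not valid.

B, C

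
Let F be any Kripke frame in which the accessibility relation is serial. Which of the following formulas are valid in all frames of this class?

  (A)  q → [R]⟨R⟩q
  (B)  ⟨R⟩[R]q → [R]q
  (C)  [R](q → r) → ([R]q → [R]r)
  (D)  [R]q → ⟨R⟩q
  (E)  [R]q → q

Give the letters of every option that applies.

C, D

(A) axiom B: valid iff R is symmetric. Such an R need not be symmetric — not valid.
(B) the dual of axiom 5: valid iff R is euclidean. Such an R need not be euclidean — not valid.
(C) [R](q → r) → ([R]q → [R]r) is axiom K, valid on every Kripke frame — valid.
(D) [R]q → ⟨R⟩q is axiom D, which corresponds to seriality. Every such R is serial — valid.
(E) axiom T: valid iff R is reflexive. Such an R need not be reflexive — not valid.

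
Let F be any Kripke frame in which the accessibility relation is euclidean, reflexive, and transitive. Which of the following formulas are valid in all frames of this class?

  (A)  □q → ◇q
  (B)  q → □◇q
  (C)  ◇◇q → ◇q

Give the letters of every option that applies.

A, B, C

A relation that is euclidean, reflexive, and transitive is also serial and symmetric.
(A) □q → ◇q (axiom D) characterises the serial frames. Every such R is serial — valid.
(B) q → □◇q is axiom B; it is valid on a frame exactly when R is symmetric. Every such R is symmetric, so valid.
(C) ◇◇q → ◇q (the dual of axiom 4) characterises the transitive frames. Every such R is transitive — valid.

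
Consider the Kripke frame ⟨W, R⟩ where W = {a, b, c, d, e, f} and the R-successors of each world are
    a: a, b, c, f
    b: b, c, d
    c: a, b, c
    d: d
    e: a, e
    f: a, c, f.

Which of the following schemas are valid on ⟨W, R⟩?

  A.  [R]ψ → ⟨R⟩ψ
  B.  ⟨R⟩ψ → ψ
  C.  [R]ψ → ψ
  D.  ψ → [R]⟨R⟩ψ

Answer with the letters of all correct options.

A, C

R is reflexive: each world relates to itself.
R is not symmetric: a R b but not b R a.
R is serial: every world has an R-successor.
R is not a subset of the identity: a R b with a ≠ b.
(A) [R]ψ → ⟨R⟩ψ (axiom D) characterises the serial frames. R is serial — valid.
(B) ⟨R⟩ψ → ψ is the converse of T; it holds exactly when R ⊆ identity. Here R ⊄ identity — not valid.
(C) [R]ψ → ψ is axiom T, which corresponds to reflexivity. R is reflexive — valid.
(D) ψ → [R]⟨R⟩ψ is axiom B; it is valid on a frame exactly when R is symmetric. R is not symmetric, so not valid.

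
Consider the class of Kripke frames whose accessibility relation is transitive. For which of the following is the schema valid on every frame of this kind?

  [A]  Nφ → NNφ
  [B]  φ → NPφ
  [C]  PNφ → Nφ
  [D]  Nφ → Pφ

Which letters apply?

(A) Nφ → NNφ (axiom 4) characterises the transitive frames. Every such R is transitive — valid.
(B) φ → NPφ is axiom B; it is valid on a frame exactly when R is symmetric. Such an R need not be symmetric, so not valid.
(C) PNφ → Nφ (the dual of axiom 5) characterises the euclidean frames. Such an R need not be euclidean — not valid.
(D) axiom D: valid iff R is serial. Such an R need not be serial — not valid.

A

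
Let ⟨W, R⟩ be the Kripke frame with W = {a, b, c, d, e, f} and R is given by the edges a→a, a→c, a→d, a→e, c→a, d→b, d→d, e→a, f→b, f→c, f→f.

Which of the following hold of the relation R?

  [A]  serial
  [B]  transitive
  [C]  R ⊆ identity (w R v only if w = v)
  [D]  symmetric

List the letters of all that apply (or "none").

(A) not serial: b has no R-successor.
(B) not transitive: a R d and d R b but not a R b.
(C) not ⊆ identity: a R c with a ≠ c.
(D) not symmetric: a R d but not d R a.

none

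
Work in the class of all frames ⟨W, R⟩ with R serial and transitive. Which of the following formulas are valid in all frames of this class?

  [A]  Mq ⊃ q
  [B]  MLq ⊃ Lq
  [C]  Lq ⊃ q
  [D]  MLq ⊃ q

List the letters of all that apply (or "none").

(A) Mq ⊃ q is valid only on frames where every R-edge is a self-loop. Such an R need not be a subset of the identity — not valid.
(B) the dual of axiom 5: valid iff R is euclidean. Such an R need not be euclidean — not valid.
(C) Lq ⊃ q is axiom T, which corresponds to reflexivity. Such an R need not be reflexive — not valid.
(D) the dual of axiom B: valid iff R is symmetric. Such an R need not be symmetric — not valid.

none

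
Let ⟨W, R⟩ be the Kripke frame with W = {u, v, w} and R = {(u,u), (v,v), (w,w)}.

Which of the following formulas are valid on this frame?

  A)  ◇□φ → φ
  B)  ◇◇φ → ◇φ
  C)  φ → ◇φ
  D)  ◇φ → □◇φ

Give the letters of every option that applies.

R is reflexive: each world relates to itself.
R is symmetric: every R-edge is matched by its reverse.
R is transitive: R is closed under composition.
R is euclidean: any two R-successors of the same world are R-related.
(A) ◇□φ → φ (the dual of axiom B) characterises the symmetric frames. R is symmetric — valid.
(B) ◇◇φ → ◇φ is the dual of axiom 4, which corresponds to transitivity. R is transitive — valid.
(C) φ → ◇φ is the dual of axiom T; it is valid on a frame exactly when R is reflexive. R is reflexive, so valid.
(D) ◇φ → □◇φ is axiom 5; it is valid on a frame exactly when R is euclidean. R is euclidean, so valid.

A, B, C, D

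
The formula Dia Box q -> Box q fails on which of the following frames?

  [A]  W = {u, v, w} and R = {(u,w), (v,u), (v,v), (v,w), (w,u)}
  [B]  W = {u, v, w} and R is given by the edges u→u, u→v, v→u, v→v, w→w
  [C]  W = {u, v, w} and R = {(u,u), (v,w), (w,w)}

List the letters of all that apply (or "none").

The schema Dia Box q -> Box q is the dual of axiom 5; it is valid on a frame iff R is euclidean.
(A) R is not euclidean (v R u and v R v but not u R v), so the schema fails here.
(B) R is euclidean (any two R-successors of the same world are R-related), so the schema is valid here.
(C) R is euclidean (any two R-successors of the same world are R-related), so the schema is valid here.

A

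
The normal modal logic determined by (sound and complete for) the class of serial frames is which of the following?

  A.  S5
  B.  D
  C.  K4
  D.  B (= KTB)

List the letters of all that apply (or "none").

B

(A) S5 is determined by the class of reflexive, symmetric, and transitive frames.
(B) D is determined by exactly this class.
(C) K4 is determined by the class of transitive frames.
(D) B (= KTB) is determined by the class of reflexive and symmetric frames.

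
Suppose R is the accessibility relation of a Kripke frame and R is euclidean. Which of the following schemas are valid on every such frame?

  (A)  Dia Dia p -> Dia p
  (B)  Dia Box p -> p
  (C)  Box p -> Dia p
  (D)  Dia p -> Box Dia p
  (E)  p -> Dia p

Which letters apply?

D

(A) Dia Dia p -> Dia p is the dual of axiom 4, which corresponds to transitivity. Such an R need not be transitive — not valid.
(B) Dia Box p -> p is the dual of axiom B; it is valid on a frame exactly when R is symmetric. Such an R need not be symmetric, so not valid.
(C) axiom D: valid iff R is serial. Such an R need not be serial — not valid.
(D) axiom 5: valid iff R is euclidean. Every such R is euclidean — valid.
(E) p -> Dia p (the dual of axiom T) characterises the reflexive frames. Such an R need not be reflexive — not valid.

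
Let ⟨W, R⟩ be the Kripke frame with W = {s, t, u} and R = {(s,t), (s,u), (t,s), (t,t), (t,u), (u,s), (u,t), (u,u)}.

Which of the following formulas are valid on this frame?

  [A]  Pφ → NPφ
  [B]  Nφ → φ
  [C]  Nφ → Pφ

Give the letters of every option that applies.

C

R is not reflexive: not s R s.
R is not euclidean: t R s and t R s but not s R s.
R is serial: every world has an R-successor.
(A) axiom 5: valid iff R is euclidean. R is not euclidean — not valid.
(B) Nφ → φ is axiom T, which corresponds to reflexivity. R is not reflexive — not valid.
(C) Nφ → Pφ is axiom D; it is valid on a frame exactly when R is serial. R is serial, so valid.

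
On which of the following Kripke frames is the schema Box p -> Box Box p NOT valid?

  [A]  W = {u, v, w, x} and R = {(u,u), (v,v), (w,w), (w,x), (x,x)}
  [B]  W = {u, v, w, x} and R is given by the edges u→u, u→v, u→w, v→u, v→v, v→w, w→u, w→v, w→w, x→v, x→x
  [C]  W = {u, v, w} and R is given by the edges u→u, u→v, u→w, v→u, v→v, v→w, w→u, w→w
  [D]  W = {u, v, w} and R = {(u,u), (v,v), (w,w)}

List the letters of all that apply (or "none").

B, C

The schema Box p -> Box Box p is axiom 4; it is valid on a frame iff R is transitive.
(A) R is transitive (R is closed under composition), so the schema is valid here.
(B) R is not transitive (x R v and v R u but not x R u), so the schema fails here.
(C) R is not transitive (w R u and u R v but not w R v), so the schema fails here.
(D) R is transitive (R is closed under composition), so the schema is valid here.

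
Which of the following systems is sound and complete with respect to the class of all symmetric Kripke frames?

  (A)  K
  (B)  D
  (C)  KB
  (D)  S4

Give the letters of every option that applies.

C

(A) K is determined by the class of arbitrary frames.
(B) D is determined by the class of serial frames.
(C) KB is determined by exactly this class.
(D) S4 is determined by the class of reflexive and transitive frames.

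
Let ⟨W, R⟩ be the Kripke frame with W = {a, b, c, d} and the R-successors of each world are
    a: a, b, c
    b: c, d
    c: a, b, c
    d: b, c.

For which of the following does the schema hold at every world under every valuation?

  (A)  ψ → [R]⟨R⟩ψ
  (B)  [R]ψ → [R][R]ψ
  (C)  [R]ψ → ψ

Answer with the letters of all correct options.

none

R is not reflexive: not b R b.
R is not symmetric: a R b but not b R a.
R is not transitive: a R b and b R d but not a R d.
(A) ψ → [R]⟨R⟩ψ is axiom B; it is valid on a frame exactly when R is symmetric. R is not symmetric, so not valid.
(B) [R]ψ → [R][R]ψ is axiom 4; it is valid on a frame exactly when R is transitive. R is not transitive, so not valid.
(C) [R]ψ → ψ (axiom T) characterises the reflexive frames. R is not reflexive — not valid.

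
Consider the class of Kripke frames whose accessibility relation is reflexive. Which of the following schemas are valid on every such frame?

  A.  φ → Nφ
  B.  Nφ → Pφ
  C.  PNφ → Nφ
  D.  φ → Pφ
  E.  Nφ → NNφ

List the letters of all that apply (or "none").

A reflexive relation is serial.
(A) φ → Nφ is equivalent to ◇p→p; it holds exactly when R ⊆ identity. Such an R need not be a subset of the identity — not valid.
(B) Nφ → Pφ is axiom D, which corresponds to seriality. Every such R is serial — valid.
(C) PNφ → Nφ (the dual of axiom 5) characterises the euclidean frames. Such an R need not be euclidean — not valid.
(D) φ → Pφ (the dual of axiom T) characterises the reflexive frames. Every such R is reflexive — valid.
(E) axiom 4: valid iff R is transitive. Such an R need not be transitive — not valid.

B, D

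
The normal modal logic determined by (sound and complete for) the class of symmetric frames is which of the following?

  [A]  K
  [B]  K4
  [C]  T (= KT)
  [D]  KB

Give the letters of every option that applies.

D

(A) K is determined by the class of arbitrary frames.
(B) K4 is determined by the class of transitive frames.
(C) T (= KT) is determined by the class of reflexive frames.
(D) KB is determined by exactly this class.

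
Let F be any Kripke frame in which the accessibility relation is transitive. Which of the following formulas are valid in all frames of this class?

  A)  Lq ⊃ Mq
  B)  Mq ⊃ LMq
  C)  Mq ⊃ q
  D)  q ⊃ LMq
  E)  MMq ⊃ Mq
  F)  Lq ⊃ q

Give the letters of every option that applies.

(A) Lq ⊃ Mq is axiom D; it is valid on a frame exactly when R is serial. Such an R need not be serial, so not valid.
(B) Mq ⊃ LMq (axiom 5) characterises the euclidean frames. Such an R need not be euclidean — not valid.
(C) Mq ⊃ q (the converse of T) corresponds to R being a subset of the identity. Such an R need not be a subset of the identity, so not valid.
(D) q ⊃ LMq is axiom B, which corresponds to symmetry. Such an R need not be symmetric — not valid.
(E) MMq ⊃ Mq is the dual of axiom 4, which corresponds to transitivity. Every such R is transitive — valid.
(F) Lq ⊃ q is axiom T; it is valid on a frame exactly when R is reflexive. Such an R need not be reflexive, so not valid.

E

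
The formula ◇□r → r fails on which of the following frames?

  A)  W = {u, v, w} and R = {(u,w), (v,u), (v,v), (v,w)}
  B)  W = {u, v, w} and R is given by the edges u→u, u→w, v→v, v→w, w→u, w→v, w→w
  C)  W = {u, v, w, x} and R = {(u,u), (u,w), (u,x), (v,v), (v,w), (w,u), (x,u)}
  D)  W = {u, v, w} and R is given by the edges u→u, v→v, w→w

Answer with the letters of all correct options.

A, C

The schema ◇□r → r is the dual of axiom B; it is valid on a frame iff R is symmetric.
(A) R is not symmetric (u R w but not w R u), so the schema fails here.
(B) R is symmetric (every R-edge is matched by its reverse), so the schema is valid here.
(C) R is not symmetric (v R w but not w R v), so the schema fails here.
(D) R is symmetric (every R-edge is matched by its reverse), so the schema is valid here.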